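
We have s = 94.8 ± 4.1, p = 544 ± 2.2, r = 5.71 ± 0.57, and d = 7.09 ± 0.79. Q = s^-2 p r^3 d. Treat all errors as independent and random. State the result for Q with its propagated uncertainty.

Relative error in a monomial: (δQ/Q)² = Σ (nᵢ · δxᵢ/xᵢ)².
  (-2·δs/s)² = (-2×0.0432)² = 0.00748;  (1·δp/p)² = (1×0.00404)² = 1.64e-05;  (3·δr/r)² = (3×0.0998)² = 0.0897;  (1·δd/d)² = (1×0.111)² = 0.0124
δQ/Q = √(0.110) = 0.331
Q = 79.9, so δQ = 0.331 × 79.9 = 26.5.

79.9 ± 26.5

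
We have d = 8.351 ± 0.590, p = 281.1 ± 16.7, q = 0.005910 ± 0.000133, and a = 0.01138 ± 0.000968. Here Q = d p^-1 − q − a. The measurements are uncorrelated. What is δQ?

0.00291

Let w = d·p^-1 = 0.02971. δw/w = √((1·δd/d)² + (-1·δp/p)²) = √(0.00499 + 0.00353) = 0.0923, so δw = 0.00274.
Q = w − q − a: δQ = √(δw² + δq² + δa²) = √(7.52e-06 + 1.77e-08 + 9.37e-07) = 0.00291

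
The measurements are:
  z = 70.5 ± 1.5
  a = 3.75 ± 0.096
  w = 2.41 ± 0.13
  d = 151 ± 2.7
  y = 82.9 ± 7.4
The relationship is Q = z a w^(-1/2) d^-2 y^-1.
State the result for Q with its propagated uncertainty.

(9.01 ± 0.948) × 10^-5

Products/powers → add relative errors in quadrature, weighted by exponent:
  (1·δz/z)² = (1×0.0213)² = 0.000453;  (1·δa/a)² = (1×0.0256)² = 0.000655;  (−½·δw/w)² = (-0.5×0.0539)² = 0.000727;  (-2·δd/d)² = (-2×0.0179)² = 0.00128;  (-1·δy/y)² = (-1×0.0893)² = 0.00797
δQ/Q = √(0.0111) = 0.105
Q = 9.01e-05, so δQ = 0.105 × 9.01e-05 = 9.48e-06.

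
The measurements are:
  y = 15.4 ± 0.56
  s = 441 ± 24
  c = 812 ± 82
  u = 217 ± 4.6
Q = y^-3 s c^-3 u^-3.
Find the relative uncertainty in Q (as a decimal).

Q is a product of powers, so relative uncertainties combine in quadrature:
  (-3·δy/y)² = (-3×0.0364)² = 0.0119;  (1·δs/s)² = (1×0.0544)² = 0.00296;  (-3·δc/c)² = (-3×0.101)² = 0.0918;  (-3·δu/u)² = (-3×0.0212)² = 0.00404
δQ/Q = √(0.111) = 0.333

0.333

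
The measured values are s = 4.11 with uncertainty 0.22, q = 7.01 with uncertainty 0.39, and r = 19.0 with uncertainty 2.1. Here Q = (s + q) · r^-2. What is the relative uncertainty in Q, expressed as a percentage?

22.5%

Let u = s + q = 11.1. δu = √(δs² + δq²) = √(0.0484 + 0.152) = 0.448, so δu/u = 0.0403.
Q is then a monomial in u, r:
δQ/Q = √((δu/u)² + (-2·δr/r)²) = √(0.00162 + 0.0489) = 0.225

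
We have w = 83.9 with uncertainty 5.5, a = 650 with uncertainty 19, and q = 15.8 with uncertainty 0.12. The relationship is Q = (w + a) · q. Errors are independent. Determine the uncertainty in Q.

325

Let u = w + a = 734. δu = √(δw² + δa²) = √(30.2 + 361) = 19.8, so δu/u = 0.0270.
Q is then a monomial in u, q:
δQ/Q = √((δu/u)² + (1·δq/q)²) = √(0.000726 + 5.77e-05) = 0.0280
Q = 11600, so δQ = 0.0280 × 11600 = 325.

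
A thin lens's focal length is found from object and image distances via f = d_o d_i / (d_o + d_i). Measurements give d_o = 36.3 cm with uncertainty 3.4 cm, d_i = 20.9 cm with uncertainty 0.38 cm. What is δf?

∂f/∂d_o = (d_i/(d_o+d_i))² = 0.134;  ∂f/∂d_i = (d_o/(d_o+d_i))² = 0.403
δf = √((∂f/∂d_o · δd_o)² + (∂f/∂d_i · δd_i)²) = √(0.206 + 0.0234) = 0.479 cm

0.479 cm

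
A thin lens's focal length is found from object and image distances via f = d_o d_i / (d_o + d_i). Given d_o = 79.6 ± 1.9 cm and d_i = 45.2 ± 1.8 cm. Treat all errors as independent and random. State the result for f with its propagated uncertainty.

∂f/∂d_o = (d_i/(d_o+d_i))² = 0.131;  ∂f/∂d_i = (d_o/(d_o+d_i))² = 0.407
δf = √((∂f/∂d_o · δd_o)² + (∂f/∂d_i · δd_i)²) = √(0.0621 + 0.536) = 0.774 cm
f = 28.8 cm.

28.8 ± 0.774 cm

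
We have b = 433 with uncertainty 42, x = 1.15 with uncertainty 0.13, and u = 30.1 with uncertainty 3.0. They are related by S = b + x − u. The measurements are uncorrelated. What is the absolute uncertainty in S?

For a sum/difference, combine absolute errors in quadrature:
  (δb)² = 1760;  (δx)² = 0.0169;  (δu)² = 9.00
δS = √(1770) = 42.1

42.1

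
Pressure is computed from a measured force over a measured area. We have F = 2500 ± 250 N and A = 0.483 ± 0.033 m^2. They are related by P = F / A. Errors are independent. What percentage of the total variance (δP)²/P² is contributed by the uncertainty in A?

31.8%

(δP/P)² = (1·δF/F)² + (-1·δA/A)²
  F term: (1×0.100)² = 0.0100
  A term: (-1×0.0683)² = 0.00467
Total = 0.0147. Share from A = 0.00467/0.0147 = 0.318.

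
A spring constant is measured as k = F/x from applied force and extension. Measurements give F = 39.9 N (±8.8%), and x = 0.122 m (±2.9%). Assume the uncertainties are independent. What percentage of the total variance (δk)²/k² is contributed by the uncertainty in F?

(δk/k)² = (1·δF/F)² + (-1·δx/x)²
  F term: (1×0.0880)² = 0.00774
  x term: (-1×0.0290)² = 0.000841
Total = 0.00859. Share from F = 0.00774/0.00859 = 0.902.

90.2%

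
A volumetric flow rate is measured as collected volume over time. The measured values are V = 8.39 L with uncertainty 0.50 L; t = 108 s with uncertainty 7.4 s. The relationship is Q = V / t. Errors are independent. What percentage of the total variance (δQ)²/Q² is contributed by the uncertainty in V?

43.1%

(δQ/Q)² = (1·δV/V)² + (-1·δt/t)²
  V term: (1×0.0596)² = 0.00355
  t term: (-1×0.0685)² = 0.00469
Total = 0.00825. Share from V = 0.00355/0.00825 = 0.431.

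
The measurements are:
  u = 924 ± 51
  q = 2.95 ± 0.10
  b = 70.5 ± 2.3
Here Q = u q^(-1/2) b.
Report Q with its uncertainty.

37900 ± 2520

Since Q is a product/quotient, work with relative uncertainties:
  (1·δu/u)² = (1×0.0552)² = 0.00305;  (−½·δq/q)² = (-0.5×0.0339)² = 0.000287;  (1·δb/b)² = (1×0.0326)² = 0.00106
δQ/Q = √(0.00440) = 0.0663
Q = 37900, so δQ = 0.0663 × 37900 = 2520.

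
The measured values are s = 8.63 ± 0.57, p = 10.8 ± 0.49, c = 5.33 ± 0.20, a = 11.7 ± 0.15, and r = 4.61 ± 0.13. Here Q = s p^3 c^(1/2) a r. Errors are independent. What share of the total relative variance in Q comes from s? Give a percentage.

(δQ/Q)² = (1·δs/s)² + (3·δp/p)² + (½·δc/c)² + (1·δa/a)² + (1·δr/r)²
  s term: (1×0.0660)² = 0.00436
  p term: (3×0.0454)² = 0.0185
  c term: (0.5×0.0375)² = 0.000352
  a term: (1×0.0128)² = 0.000164
  r term: (1×0.0282)² = 0.000795
Total = 0.0242. Share from s = 0.00436/0.0242 = 0.180.

18.0%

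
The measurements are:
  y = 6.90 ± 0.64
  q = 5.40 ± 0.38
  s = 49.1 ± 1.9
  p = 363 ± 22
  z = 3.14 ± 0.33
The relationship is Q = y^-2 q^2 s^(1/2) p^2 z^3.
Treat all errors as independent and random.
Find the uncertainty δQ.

7.19e+06

Since Q is a product/quotient, work with relative uncertainties:
  (-2·δy/y)² = (-2×0.0928)² = 0.0344;  (2·δq/q)² = (2×0.0704)² = 0.0198;  (½·δs/s)² = (0.5×0.0387)² = 0.000374;  (2·δp/p)² = (2×0.0606)² = 0.0147;  (3·δz/z)² = (3×0.105)² = 0.0994
δQ/Q = √(0.169) = 0.411
Q = 1.75e+07, so δQ = 0.411 × 1.75e+07 = 7.19e+06.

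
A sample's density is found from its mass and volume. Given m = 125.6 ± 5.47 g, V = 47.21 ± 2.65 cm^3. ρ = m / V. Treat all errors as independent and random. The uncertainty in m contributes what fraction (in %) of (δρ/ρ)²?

37.6%

(δρ/ρ)² = (1·δm/m)² + (-1·δV/V)²
  m term: (1×0.0436)² = 0.00190
  V term: (-1×0.0561)² = 0.00315
Total = 0.00505. Share from m = 0.00190/0.00505 = 0.376.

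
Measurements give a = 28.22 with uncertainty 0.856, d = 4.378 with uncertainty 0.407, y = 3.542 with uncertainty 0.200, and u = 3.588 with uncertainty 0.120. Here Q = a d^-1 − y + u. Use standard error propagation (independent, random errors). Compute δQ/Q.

0.104

Let p = a·d^-1 = 6.446. δp/p = √((1·δa/a)² + (-1·δd/d)²) = √(0.000920 + 0.00864) = 0.0978, so δp = 0.630.
Q = p − y + u: δQ = √(δp² + δy² + δu²) = √(0.397 + 0.0400 + 0.0144) = 0.672
Q = 6.492, so δQ/Q = 0.672/6.492 = 0.104.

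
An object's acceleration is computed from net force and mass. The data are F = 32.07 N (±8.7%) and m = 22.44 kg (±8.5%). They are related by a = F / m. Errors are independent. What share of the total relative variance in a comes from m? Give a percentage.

48.8%

(δa/a)² = (1·δF/F)² + (-1·δm/m)²
  F term: (1×0.0870)² = 0.00757
  m term: (-1×0.0850)² = 0.00723
Total = 0.0148. Share from m = 0.00723/0.0148 = 0.488.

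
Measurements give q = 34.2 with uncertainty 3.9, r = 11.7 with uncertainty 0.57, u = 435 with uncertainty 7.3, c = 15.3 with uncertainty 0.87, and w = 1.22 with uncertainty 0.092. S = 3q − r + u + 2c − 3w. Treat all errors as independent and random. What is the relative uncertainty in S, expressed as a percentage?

2.52%

Absolute uncertainties add in quadrature for a linear combination:
  (3·δq)² = 137;  (δr)² = 0.325;  (δu)² = 53.3;  (2·δc)² = 3.03;  (3·δw)² = 0.0762
δS = √(194) = 13.9
S = 553, so δS/S = 13.9/553 = 0.0252.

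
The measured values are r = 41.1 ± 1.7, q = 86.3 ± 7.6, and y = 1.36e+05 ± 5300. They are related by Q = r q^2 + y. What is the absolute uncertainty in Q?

55600

Let p = r·q^2 = 3.06e+05. δp/p = √((1·δr/r)² + (2·δq/q)²) = √(0.00171 + 0.0310) = 0.181, so δp = 55400.
Q = p + y: δQ = √(δp² + δy²) = √(3.07e+09 + 2.81e+07) = 55600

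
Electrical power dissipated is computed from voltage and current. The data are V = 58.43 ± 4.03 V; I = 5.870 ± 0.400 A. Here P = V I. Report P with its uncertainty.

For a monomial P ∝ V, I, fractional errors add in quadrature:
  (1·δV/V)² = (1×0.0690)² = 0.00476;  (1·δI/I)² = (1×0.0681)² = 0.00464
δP/P = √(0.00940) = 0.0970
P = 343.0 W, so δP = 0.0970 × 343.0 = 33.3 W.

343.0 ± 33.3 W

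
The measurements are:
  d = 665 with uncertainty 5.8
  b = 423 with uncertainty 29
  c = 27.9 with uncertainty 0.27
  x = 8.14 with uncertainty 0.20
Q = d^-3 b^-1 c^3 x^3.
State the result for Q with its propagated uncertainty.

(9.42 ± 1.02) × 10^-5

Q is a product of powers, so relative uncertainties combine in quadrature:
  (-3·δd/d)² = (-3×0.00872)² = 0.000685;  (-1·δb/b)² = (-1×0.0686)² = 0.00470;  (3·δc/c)² = (3×0.00968)² = 0.000843;  (3·δx/x)² = (3×0.0246)² = 0.00543
δQ/Q = √(0.0117) = 0.108
Q = 9.42e-05, so δQ = 0.108 × 9.42e-05 = 1.02e-05.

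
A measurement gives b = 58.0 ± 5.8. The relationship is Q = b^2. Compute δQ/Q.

Relative error in a monomial: (δQ/Q)² = Σ (nᵢ · δxᵢ/xᵢ)².
  (2·δb/b)² = (2×0.100)² = 0.0400
δQ/Q = √(0.0400) = 0.200

0.200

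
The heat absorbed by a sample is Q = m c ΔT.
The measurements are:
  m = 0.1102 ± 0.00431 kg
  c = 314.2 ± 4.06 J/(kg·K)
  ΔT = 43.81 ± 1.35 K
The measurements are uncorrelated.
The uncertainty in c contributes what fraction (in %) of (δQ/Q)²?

6.31%

(δQ/Q)² = (1·δm/m)² + (1·δc/c)² + (1·δΔT/ΔT)²
  m term: (1×0.0391)² = 0.00153
  c term: (1×0.0129)² = 0.000167
  ΔT term: (1×0.0308)² = 0.000950
Total = 0.00265. Share from c = 0.000167/0.00265 = 0.0631.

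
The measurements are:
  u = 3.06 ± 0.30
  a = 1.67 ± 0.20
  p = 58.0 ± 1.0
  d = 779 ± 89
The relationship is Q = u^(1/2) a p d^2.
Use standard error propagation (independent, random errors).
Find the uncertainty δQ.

2.71e+07

Products/powers → add relative errors in quadrature, weighted by exponent:
  (½·δu/u)² = (0.5×0.0980)² = 0.00240;  (1·δa/a)² = (1×0.120)² = 0.0143;  (1·δp/p)² = (1×0.0172)² = 0.000297;  (2·δd/d)² = (2×0.114)² = 0.0522
δQ/Q = √(0.0693) = 0.263
Q = 1.03e+08, so δQ = 0.263 × 1.03e+08 = 2.71e+07.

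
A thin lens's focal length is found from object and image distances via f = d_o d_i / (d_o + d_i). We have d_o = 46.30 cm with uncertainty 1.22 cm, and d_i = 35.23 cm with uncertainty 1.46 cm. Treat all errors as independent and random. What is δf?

0.523 cm

∂f/∂d_o = (d_i/(d_o+d_i))² = 0.187;  ∂f/∂d_i = (d_o/(d_o+d_i))² = 0.322
δf = √((∂f/∂d_o · δd_o)² + (∂f/∂d_i · δd_i)²) = √(0.0519 + 0.222) = 0.523 cm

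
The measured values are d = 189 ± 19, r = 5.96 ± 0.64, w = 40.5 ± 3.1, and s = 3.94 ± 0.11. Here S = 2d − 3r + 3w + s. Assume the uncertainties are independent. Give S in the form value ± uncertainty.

Each term contributes (cᵢ δxᵢ)² to (δS)²:
  (2·δd)² = 1440;  (3·δr)² = 3.69;  (3·δw)² = 86.5;  (δs)² = 0.0121
δS = √(1530) = 39.2
S = 486.

486 ± 39.2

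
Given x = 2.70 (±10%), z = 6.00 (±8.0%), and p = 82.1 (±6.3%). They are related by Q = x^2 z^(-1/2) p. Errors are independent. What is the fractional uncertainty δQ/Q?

0.213

Since Q is a product/quotient, work with relative uncertainties:
  (2·δx/x)² = (2×0.100)² = 0.0400;  (−½·δz/z)² = (-0.5×0.0800)² = 0.00160;  (1·δp/p)² = (1×0.0630)² = 0.00397
δQ/Q = √(0.0456) = 0.213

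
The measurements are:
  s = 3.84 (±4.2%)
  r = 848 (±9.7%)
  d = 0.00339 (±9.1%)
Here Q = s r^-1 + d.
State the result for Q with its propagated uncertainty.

0.00792 ± 0.000569

Let p = s·r^-1 = 0.00453. δp/p = √((1·δs/s)² + (-1·δr/r)²) = √(0.00176 + 0.00941) = 0.106, so δp = 0.000479.
Q = p + d: δQ = √(δp² + δd²) = √(2.29e-07 + 9.52e-08) = 0.000569
Q = 0.00792.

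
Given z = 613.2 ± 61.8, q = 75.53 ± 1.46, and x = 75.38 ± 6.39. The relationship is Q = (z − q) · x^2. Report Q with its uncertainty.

(3.055 ± 0.626) × 10^6

Let u = z − q = 537.7. δu = √(δz² + δq²) = √(3820 + 2.13) = 61.8, so δu/u = 0.115.
Q is then a monomial in u, x:
δQ/Q = √((δu/u)² + (2·δx/x)²) = √(0.0132 + 0.0287) = 0.205
Q = 3.055e+06, so δQ = 0.205 × 3.055e+06 = 6.26e+05.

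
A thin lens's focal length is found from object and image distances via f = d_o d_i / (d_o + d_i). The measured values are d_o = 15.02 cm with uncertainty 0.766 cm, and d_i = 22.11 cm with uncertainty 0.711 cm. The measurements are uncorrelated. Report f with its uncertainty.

∂f/∂d_o = (d_i/(d_o+d_i))² = 0.355;  ∂f/∂d_i = (d_o/(d_o+d_i))² = 0.164
δf = √((∂f/∂d_o · δd_o)² + (∂f/∂d_i · δd_i)²) = √(0.0738 + 0.0135) = 0.295 cm
f = 8.944 cm.

8.944 ± 0.295 cm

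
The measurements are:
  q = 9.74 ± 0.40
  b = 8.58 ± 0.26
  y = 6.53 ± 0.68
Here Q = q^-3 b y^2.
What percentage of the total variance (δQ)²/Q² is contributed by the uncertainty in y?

(δQ/Q)² = (-3·δq/q)² + (1·δb/b)² + (2·δy/y)²
  q term: (-3×0.0411)² = 0.0152
  b term: (1×0.0303)² = 0.000918
  y term: (2×0.104)² = 0.0434
Total = 0.0595. Share from y = 0.0434/0.0595 = 0.729.

72.9%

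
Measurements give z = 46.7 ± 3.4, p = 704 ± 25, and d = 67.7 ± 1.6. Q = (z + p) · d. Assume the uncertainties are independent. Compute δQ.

Let u = z + p = 751. δu = √(δz² + δp²) = √(11.6 + 625) = 25.2, so δu/u = 0.0336.
Q is then a monomial in u, d:
δQ/Q = √((δu/u)² + (1·δd/d)²) = √(0.00113 + 0.000559) = 0.0411
Q = 50800, so δQ = 0.0411 × 50800 = 2090.

2090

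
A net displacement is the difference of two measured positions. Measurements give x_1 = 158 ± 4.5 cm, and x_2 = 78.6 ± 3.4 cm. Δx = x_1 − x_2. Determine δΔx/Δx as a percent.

Absolute uncertainties add in quadrature for a linear combination:
  (δx_1)² = 20.2;  (δx_2)² = 11.6
δΔx = √(31.8) = 5.64 cm
Δx = 79.4 cm, so δΔx/Δx = 5.64/79.4 = 0.0710.

7.10%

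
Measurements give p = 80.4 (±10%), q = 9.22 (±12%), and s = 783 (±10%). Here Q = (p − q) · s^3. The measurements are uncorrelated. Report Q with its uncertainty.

Let u = p − q = 71.2. δu = √(δp² + δq²) = √(64.6 + 1.22) = 8.12, so δu/u = 0.114.
Q is then a monomial in u, s:
δQ/Q = √((δu/u)² + (3·δs/s)²) = √(0.0130 + 0.0900) = 0.321
Q = 3.42e+10, so δQ = 0.321 × 3.42e+10 = 1.1e+10.

(3.42 ± 1.10) × 10^10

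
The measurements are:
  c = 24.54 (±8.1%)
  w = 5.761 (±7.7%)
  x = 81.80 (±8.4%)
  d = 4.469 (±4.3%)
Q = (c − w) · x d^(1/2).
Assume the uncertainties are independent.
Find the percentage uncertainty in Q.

Let u = c − w = 18.78. δu = √(δc² + δw²) = √(3.95 + 0.197) = 2.04, so δu/u = 0.108.
Q is then a monomial in u, x, d:
δQ/Q = √((δu/u)² + (1·δx/x)² + (½·δd/d)²) = √(0.0118 + 0.00706 + 0.000462) = 0.139

13.9%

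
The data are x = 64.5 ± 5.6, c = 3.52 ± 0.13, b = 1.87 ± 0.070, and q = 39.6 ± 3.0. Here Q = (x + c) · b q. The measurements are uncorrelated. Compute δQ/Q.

0.118

Let u = x + c = 68.0. δu = √(δx² + δc²) = √(31.4 + 0.0169) = 5.60, so δu/u = 0.0824.
Q is then a monomial in u, b, q:
δQ/Q = √((δu/u)² + (1·δb/b)² + (1·δq/q)²) = √(0.00678 + 0.00140 + 0.00574) = 0.118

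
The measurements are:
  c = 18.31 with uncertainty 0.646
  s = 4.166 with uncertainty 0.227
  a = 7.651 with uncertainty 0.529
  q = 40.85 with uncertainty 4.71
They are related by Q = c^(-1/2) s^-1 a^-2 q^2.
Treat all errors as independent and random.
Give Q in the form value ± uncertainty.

1.599 ± 0.440

Since Q is a product/quotient, work with relative uncertainties:
  (−½·δc/c)² = (-0.5×0.0353)² = 0.000311;  (-1·δs/s)² = (-1×0.0545)² = 0.00297;  (-2·δa/a)² = (-2×0.0691)² = 0.0191;  (2·δq/q)² = (2×0.115)² = 0.0532
δQ/Q = √(0.0756) = 0.275
Q = 1.599, so δQ = 0.275 × 1.599 = 0.440.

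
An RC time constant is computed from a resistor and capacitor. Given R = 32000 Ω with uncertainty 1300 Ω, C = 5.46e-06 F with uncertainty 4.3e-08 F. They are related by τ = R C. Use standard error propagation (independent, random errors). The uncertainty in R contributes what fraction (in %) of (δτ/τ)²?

96.4%

(δτ/τ)² = (1·δR/R)² + (1·δC/C)²
  R term: (1×0.0406)² = 0.00165
  C term: (1×0.00788)² = 6.2e-05
Total = 0.00171. Share from R = 0.00165/0.00171 = 0.964.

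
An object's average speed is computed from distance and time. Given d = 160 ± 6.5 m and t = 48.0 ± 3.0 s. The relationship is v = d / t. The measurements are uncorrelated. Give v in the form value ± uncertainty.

3.33 ± 0.248 m/s

Each factor contributes (exponent × relative error)² to (δv/v)²:
  (1·δd/d)² = (1×0.0406)² = 0.00165;  (-1·δt/t)² = (-1×0.0625)² = 0.00391
δv/v = √(0.00556) = 0.0745
v = 3.33 m/s, so δv = 0.0745 × 3.33 = 0.248 m/s.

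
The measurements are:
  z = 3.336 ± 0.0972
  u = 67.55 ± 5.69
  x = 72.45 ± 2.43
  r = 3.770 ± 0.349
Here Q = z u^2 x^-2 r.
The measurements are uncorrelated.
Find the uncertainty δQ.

2.25

Relative error in a monomial: (δQ/Q)² = Σ (nᵢ · δxᵢ/xᵢ)².
  (1·δz/z)² = (1×0.0291)² = 0.000849;  (2·δu/u)² = (2×0.0842)² = 0.0284;  (-2·δx/x)² = (-2×0.0335)² = 0.00450;  (1·δr/r)² = (1×0.0926)² = 0.00857
δQ/Q = √(0.0423) = 0.206
Q = 10.93, so δQ = 0.206 × 10.93 = 2.25.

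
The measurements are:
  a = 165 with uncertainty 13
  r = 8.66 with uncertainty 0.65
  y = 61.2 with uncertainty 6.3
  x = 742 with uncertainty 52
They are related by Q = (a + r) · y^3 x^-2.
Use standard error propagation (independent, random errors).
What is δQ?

Let u = a + r = 174. δu = √(δa² + δr²) = √(169 + 0.423) = 13.0, so δu/u = 0.0750.
Q is then a monomial in u, y, x:
δQ/Q = √((δu/u)² + (3·δy/y)² + (-2·δx/x)²) = √(0.00562 + 0.0954 + 0.0196) = 0.347
Q = 72.3, so δQ = 0.347 × 72.3 = 25.1.

25.1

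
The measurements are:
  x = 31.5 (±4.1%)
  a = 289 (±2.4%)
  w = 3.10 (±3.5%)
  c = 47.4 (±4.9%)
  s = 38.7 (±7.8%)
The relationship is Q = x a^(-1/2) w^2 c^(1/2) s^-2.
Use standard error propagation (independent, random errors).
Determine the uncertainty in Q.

Since Q is a product/quotient, work with relative uncertainties:
  (1·δx/x)² = (1×0.0410)² = 0.00168;  (−½·δa/a)² = (-0.5×0.0240)² = 0.000144;  (2·δw/w)² = (2×0.0350)² = 0.00490;  (½·δc/c)² = (0.5×0.0490)² = 0.000600;  (-2·δs/s)² = (-2×0.0780)² = 0.0243
δQ/Q = √(0.0317) = 0.178
Q = 0.0819, so δQ = 0.178 × 0.0819 = 0.0146.

0.0146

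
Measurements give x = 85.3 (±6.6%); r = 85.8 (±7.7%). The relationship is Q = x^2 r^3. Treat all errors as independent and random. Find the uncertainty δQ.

Q is a product of powers, so relative uncertainties combine in quadrature:
  (2·δx/x)² = (2×0.0660)² = 0.0174;  (3·δr/r)² = (3×0.0770)² = 0.0534
δQ/Q = √(0.0708) = 0.266
Q = 4.6e+09, so δQ = 0.266 × 4.6e+09 = 1.22e+09.

1.22e+09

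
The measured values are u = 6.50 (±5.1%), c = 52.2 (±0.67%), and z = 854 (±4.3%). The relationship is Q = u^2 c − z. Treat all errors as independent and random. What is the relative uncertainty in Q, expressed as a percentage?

Let p = u^2·c = 2210. δp/p = √((2·δu/u)² + (1·δc/c)²) = √(0.0104 + 4.49e-05) = 0.102, so δp = 225.
Q = p − z: δQ = √(δp² + δz²) = √(50800 + 1350) = 228
Q = 1350, so δQ/Q = 228/1350 = 0.169.

16.9%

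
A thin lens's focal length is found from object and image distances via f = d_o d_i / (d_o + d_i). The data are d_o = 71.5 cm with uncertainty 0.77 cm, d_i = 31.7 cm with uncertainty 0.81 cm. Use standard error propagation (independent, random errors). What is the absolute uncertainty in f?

∂f/∂d_o = (d_i/(d_o+d_i))² = 0.0944;  ∂f/∂d_i = (d_o/(d_o+d_i))² = 0.480
δf = √((∂f/∂d_o · δd_o)² + (∂f/∂d_i · δd_i)²) = √(0.00528 + 0.151) = 0.396 cm

0.396 cm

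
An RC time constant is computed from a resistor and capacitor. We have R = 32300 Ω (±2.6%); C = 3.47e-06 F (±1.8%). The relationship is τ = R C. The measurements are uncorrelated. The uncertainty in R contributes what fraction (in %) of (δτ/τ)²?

67.6%

(δτ/τ)² = (1·δR/R)² + (1·δC/C)²
  R term: (1×0.0260)² = 0.000676
  C term: (1×0.0180)² = 0.000324
Total = 0.00100. Share from R = 0.000676/0.00100 = 0.676.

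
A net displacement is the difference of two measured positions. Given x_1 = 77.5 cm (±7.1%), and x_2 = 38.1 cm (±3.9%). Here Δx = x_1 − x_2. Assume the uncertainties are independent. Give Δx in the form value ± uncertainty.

Each term contributes (cᵢ δxᵢ)² to (δΔx)²:
  (δx_1)² = 30.3;  (δx_2)² = 2.21
δΔx = √(32.5) = 5.70 cm
Δx = 39.4 cm.

39.4 ± 5.70 cm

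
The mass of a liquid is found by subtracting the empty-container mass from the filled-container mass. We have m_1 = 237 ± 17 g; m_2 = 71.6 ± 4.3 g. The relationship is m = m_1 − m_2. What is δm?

17.5 g

For a sum/difference, combine absolute errors in quadrature:
  (δm_1)² = 289;  (δm_2)² = 18.5
δm = √(307) = 17.5 g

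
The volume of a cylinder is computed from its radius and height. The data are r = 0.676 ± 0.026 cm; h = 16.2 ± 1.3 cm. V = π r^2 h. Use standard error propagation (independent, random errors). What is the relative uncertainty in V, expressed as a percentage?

Products/powers → add relative errors in quadrature, weighted by exponent:
  (2·δr/r)² = (2×0.0385)² = 0.00592;  (1·δh/h)² = (1×0.0802)² = 0.00644
δV/V = √(0.0124) = 0.111

11.1%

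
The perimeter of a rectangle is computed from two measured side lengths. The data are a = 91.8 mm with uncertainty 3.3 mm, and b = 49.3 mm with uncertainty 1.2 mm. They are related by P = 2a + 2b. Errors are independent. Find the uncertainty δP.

For a sum/difference, combine absolute errors in quadrature:
  (2·δa)² = 43.6;  (2·δb)² = 5.76
δP = √(49.3) = 7.02 mm

7.02 mm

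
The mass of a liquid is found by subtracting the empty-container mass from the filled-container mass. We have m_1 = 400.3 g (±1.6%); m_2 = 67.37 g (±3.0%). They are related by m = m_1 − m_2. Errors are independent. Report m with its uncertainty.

332.9 ± 6.72 g

For a sum/difference, combine absolute errors in quadrature:
  (δm_1)² = 41.0;  (δm_2)² = 4.08
δm = √(45.1) = 6.72 g
m = 332.9 g.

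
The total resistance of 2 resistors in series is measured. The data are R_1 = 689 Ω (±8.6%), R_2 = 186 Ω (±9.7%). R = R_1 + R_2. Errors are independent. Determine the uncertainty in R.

61.9 Ω

Absolute uncertainties add in quadrature for a linear combination:
  (δR_1)² = 3510;  (δR_2)² = 326
δR = √(3840) = 61.9 Ω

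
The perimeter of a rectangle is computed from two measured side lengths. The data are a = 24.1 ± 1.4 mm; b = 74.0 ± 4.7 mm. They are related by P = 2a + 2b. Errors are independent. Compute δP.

For a sum/difference, combine absolute errors in quadrature:
  (2·δa)² = 7.84;  (2·δb)² = 88.4
δP = √(96.2) = 9.81 mm

9.81 mm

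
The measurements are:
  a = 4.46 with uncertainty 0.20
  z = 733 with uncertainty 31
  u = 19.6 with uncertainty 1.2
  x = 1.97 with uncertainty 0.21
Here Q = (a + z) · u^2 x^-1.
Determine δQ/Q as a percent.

16.8%

Let w = a + z = 737. δw = √(δa² + δz²) = √(0.0400 + 961) = 31.0, so δw/w = 0.0420.
Q is then a monomial in w, u, x:
δQ/Q = √((δw/w)² + (2·δu/u)² + (-1·δx/x)²) = √(0.00177 + 0.0150 + 0.0114) = 0.168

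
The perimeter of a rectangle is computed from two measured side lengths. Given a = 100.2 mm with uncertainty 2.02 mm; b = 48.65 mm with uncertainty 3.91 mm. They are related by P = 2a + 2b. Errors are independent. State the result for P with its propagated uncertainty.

P is a linear combination, so absolute uncertainties add in quadrature:
  (2·δa)² = 16.3;  (2·δb)² = 61.2
δP = √(77.5) = 8.80 mm
P = 297.7 mm.

297.7 ± 8.80 mm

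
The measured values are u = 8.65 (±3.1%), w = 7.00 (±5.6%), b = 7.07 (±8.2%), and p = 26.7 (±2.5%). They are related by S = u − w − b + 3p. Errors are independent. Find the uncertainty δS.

2.14

Absolute uncertainties add in quadrature for a linear combination:
  (δu)² = 0.0719;  (δw)² = 0.154;  (δb)² = 0.336;  (3·δp)² = 4.01
δS = √(4.57) = 2.14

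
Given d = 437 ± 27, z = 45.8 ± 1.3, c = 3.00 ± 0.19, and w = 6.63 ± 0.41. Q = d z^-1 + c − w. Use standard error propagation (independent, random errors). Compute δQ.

Let p = d·z^-1 = 9.54. δp/p = √((1·δd/d)² + (-1·δz/z)²) = √(0.00382 + 0.000806) = 0.0680, so δp = 0.649.
Q = p + c − w: δQ = √(δp² + δc² + δw²) = √(0.421 + 0.0361 + 0.168) = 0.791

0.791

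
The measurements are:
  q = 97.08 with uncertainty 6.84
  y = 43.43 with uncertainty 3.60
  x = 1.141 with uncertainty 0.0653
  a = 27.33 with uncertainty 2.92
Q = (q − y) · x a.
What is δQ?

Let u = q − y = 53.65. δu = √(δq² + δy²) = √(46.8 + 13.0) = 7.73, so δu/u = 0.144.
Q is then a monomial in u, x, a:
δQ/Q = √((δu/u)² + (1·δx/x)² + (1·δa/a)²) = √(0.0208 + 0.00328 + 0.0114) = 0.188
Q = 1673, so δQ = 0.188 × 1673 = 315.

315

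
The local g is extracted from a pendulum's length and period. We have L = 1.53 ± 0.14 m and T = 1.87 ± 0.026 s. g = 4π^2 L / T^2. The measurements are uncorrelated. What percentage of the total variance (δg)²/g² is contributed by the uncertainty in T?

8.45%

(δg/g)² = (1·δL/L)² + (-2·δT/T)²
  L term: (1×0.0915)² = 0.00837
  T term: (-2×0.0139)² = 0.000773
Total = 0.00915. Share from T = 0.000773/0.00915 = 0.0845.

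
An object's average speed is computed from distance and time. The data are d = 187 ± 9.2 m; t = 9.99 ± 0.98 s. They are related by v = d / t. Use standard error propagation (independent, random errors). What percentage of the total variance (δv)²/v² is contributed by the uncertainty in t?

(δv/v)² = (1·δd/d)² + (-1·δt/t)²
  d term: (1×0.0492)² = 0.00242
  t term: (-1×0.0981)² = 0.00962
Total = 0.0120. Share from t = 0.00962/0.0120 = 0.799.

79.9%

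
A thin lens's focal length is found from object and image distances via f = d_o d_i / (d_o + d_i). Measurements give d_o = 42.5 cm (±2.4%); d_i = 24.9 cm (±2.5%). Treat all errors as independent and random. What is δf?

∂f/∂d_o = (d_i/(d_o+d_i))² = 0.136;  ∂f/∂d_i = (d_o/(d_o+d_i))² = 0.398
δf = √((∂f/∂d_o · δd_o)² + (∂f/∂d_i · δd_i)²) = √(0.0194 + 0.0613) = 0.284 cm

0.284 cm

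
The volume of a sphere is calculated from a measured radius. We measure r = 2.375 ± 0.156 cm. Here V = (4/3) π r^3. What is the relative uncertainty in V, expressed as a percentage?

19.7%

Since V is a product/quotient, work with relative uncertainties:
  (3·δr/r)² = (3×0.0657)² = 0.0388
δV/V = √(0.0388) = 0.197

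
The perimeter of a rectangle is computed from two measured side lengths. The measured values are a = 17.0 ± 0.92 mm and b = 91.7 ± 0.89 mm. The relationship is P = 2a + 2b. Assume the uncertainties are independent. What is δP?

2.56 mm

For a sum/difference, combine absolute errors in quadrature:
  (2·δa)² = 3.39;  (2·δb)² = 3.17
δP = √(6.55) = 2.56 mm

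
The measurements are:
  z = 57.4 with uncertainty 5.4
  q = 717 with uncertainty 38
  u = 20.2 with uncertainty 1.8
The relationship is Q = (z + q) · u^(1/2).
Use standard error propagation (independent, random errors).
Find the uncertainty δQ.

Let w = z + q = 774. δw = √(δz² + δq²) = √(29.2 + 1440) = 38.4, so δw/w = 0.0496.
Q is then a monomial in w, u:
δQ/Q = √((δw/w)² + (½·δu/u)²) = √(0.00246 + 0.00199) = 0.0666
Q = 3480, so δQ = 0.0666 × 3480 = 232.

232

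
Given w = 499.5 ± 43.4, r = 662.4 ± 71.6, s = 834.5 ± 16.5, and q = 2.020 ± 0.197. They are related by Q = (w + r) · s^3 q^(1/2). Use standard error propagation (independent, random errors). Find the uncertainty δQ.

Let u = w + r = 1162. δu = √(δw² + δr²) = √(1880 + 5130) = 83.7, so δu/u = 0.0721.
Q is then a monomial in u, s, q:
δQ/Q = √((δu/u)² + (3·δs/s)² + (½·δq/q)²) = √(0.00519 + 0.00352 + 0.00238) = 0.105
Q = 9.597e+11, so δQ = 0.105 × 9.597e+11 = 1.01e+11.

1.01e+11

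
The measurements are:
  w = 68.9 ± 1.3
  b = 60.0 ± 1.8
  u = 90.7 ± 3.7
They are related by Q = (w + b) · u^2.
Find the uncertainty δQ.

Let h = w + b = 129. δh = √(δw² + δb²) = √(1.69 + 3.24) = 2.22, so δh/h = 0.0172.
Q is then a monomial in h, u:
δQ/Q = √((δh/h)² + (2·δu/u)²) = √(0.000297 + 0.00666) = 0.0834
Q = 1.06e+06, so δQ = 0.0834 × 1.06e+06 = 88400.

88400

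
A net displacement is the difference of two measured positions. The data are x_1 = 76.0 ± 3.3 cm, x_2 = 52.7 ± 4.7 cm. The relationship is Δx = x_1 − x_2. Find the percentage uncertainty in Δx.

24.6%

For a sum/difference, combine absolute errors in quadrature:
  (δx_1)² = 10.9;  (δx_2)² = 22.1
δΔx = √(33.0) = 5.74 cm
Δx = 23.3 cm, so δΔx/Δx = 5.74/23.3 = 0.246.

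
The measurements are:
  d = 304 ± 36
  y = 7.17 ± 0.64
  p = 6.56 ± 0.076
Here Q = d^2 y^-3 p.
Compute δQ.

Q is a product of powers, so relative uncertainties combine in quadrature:
  (2·δd/d)² = (2×0.118)² = 0.0561;  (-3·δy/y)² = (-3×0.0893)² = 0.0717;  (1·δp/p)² = (1×0.0116)² = 0.000134
δQ/Q = √(0.128) = 0.358
Q = 1640, so δQ = 0.358 × 1640 = 588.

588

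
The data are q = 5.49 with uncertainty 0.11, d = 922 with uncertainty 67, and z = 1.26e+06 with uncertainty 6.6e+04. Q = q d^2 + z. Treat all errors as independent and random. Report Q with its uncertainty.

(5.93 ± 0.688) × 10^6

Let p = q·d^2 = 4.67e+06. δp/p = √((1·δq/q)² + (2·δd/d)²) = √(0.000401 + 0.0211) = 0.147, so δp = 6.85e+05.
Q = p + z: δQ = √(δp² + δz²) = √(4.69e+11 + 4.36e+09) = 6.88e+05
Q = 5.93e+06.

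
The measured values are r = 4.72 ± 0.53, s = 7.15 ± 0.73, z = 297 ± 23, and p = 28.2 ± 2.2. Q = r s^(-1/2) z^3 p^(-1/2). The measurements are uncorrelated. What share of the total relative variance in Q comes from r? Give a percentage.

(δQ/Q)² = (1·δr/r)² + (−½·δs/s)² + (3·δz/z)² + (−½·δp/p)²
  r term: (1×0.112)² = 0.0126
  s term: (-0.5×0.102)² = 0.00261
  z term: (3×0.0774)² = 0.0540
  p term: (-0.5×0.0780)² = 0.00152
Total = 0.0707. Share from r = 0.0126/0.0707 = 0.178.

17.8%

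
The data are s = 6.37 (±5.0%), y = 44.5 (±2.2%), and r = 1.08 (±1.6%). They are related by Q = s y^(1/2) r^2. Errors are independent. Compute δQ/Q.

Since Q is a product/quotient, work with relative uncertainties:
  (1·δs/s)² = (1×0.0500)² = 0.00250;  (½·δy/y)² = (0.5×0.0220)² = 0.000121;  (2·δr/r)² = (2×0.0160)² = 0.00102
δQ/Q = √(0.00365) = 0.0604

0.0604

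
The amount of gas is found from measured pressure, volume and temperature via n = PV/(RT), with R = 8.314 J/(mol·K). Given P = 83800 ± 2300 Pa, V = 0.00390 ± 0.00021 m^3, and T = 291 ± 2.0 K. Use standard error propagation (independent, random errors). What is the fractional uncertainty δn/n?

Relative error in a monomial: (δn/n)² = Σ (nᵢ · δxᵢ/xᵢ)².
  (1·δP/P)² = (1×0.0274)² = 0.000753;  (1·δV/V)² = (1×0.0538)² = 0.00290;  (-1·δT/T)² = (-1×0.00687)² = 4.72e-05
δn/n = √(0.00370) = 0.0608

0.0608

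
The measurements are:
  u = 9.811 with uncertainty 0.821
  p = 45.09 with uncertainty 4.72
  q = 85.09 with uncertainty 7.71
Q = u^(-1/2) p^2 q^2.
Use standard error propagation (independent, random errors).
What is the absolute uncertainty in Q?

Q is a product of powers, so relative uncertainties combine in quadrature:
  (−½·δu/u)² = (-0.5×0.0837)² = 0.00175;  (2·δp/p)² = (2×0.105)² = 0.0438;  (2·δq/q)² = (2×0.0906)² = 0.0328
δQ/Q = √(0.0784) = 0.280
Q = 4.7e+06, so δQ = 0.280 × 4.7e+06 = 1.32e+06.

1.32e+06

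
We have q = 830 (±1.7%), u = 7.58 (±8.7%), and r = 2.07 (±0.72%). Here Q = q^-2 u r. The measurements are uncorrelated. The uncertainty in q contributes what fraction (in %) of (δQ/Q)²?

(δQ/Q)² = (-2·δq/q)² + (1·δu/u)² + (1·δr/r)²
  q term: (-2×0.0170)² = 0.00116
  u term: (1×0.0870)² = 0.00757
  r term: (1×0.00720)² = 5.18e-05
Total = 0.00878. Share from q = 0.00116/0.00878 = 0.132.

13.2%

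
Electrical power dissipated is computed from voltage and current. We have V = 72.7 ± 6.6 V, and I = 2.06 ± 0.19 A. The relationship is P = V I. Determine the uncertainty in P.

P is a product of powers, so relative uncertainties combine in quadrature:
  (1·δV/V)² = (1×0.0908)² = 0.00824;  (1·δI/I)² = (1×0.0922)² = 0.00851
δP/P = √(0.0167) = 0.129
P = 150 W, so δP = 0.129 × 150 = 19.4 W.

19.4 W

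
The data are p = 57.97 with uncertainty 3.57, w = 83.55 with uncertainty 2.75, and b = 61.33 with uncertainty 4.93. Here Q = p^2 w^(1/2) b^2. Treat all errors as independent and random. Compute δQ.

Products/powers → add relative errors in quadrature, weighted by exponent:
  (2·δp/p)² = (2×0.0616)² = 0.0152;  (½·δw/w)² = (0.5×0.0329)² = 0.000271;  (2·δb/b)² = (2×0.0804)² = 0.0258
δQ/Q = √(0.0413) = 0.203
Q = 1.155e+08, so δQ = 0.203 × 1.155e+08 = 2.35e+07.

2.35e+07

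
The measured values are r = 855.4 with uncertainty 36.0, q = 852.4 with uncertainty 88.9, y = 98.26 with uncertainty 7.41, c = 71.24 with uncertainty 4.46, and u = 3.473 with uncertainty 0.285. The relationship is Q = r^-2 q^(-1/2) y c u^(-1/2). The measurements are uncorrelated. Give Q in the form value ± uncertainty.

(1.758 ± 0.255) × 10^-4

Products/powers → add relative errors in quadrature, weighted by exponent:
  (-2·δr/r)² = (-2×0.0421)² = 0.00708;  (−½·δq/q)² = (-0.5×0.104)² = 0.00272;  (1·δy/y)² = (1×0.0754)² = 0.00569;  (1·δc/c)² = (1×0.0626)² = 0.00392;  (−½·δu/u)² = (-0.5×0.0821)² = 0.00168
δQ/Q = √(0.0211) = 0.145
Q = 0.0001758, so δQ = 0.145 × 0.0001758 = 2.55e-05.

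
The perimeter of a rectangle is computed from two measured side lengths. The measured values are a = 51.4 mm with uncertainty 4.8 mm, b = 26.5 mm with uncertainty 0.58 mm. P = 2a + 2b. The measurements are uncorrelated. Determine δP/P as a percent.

Sums and differences: (δP)² = Σ (cᵢ δxᵢ)².
  (2·δa)² = 92.2;  (2·δb)² = 1.35
δP = √(93.5) = 9.67 mm
P = 156 mm, so δP/P = 9.67/156 = 0.0621.

6.21%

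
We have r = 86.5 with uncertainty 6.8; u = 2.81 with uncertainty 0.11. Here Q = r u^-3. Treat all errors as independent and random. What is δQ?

Q is a product of powers, so relative uncertainties combine in quadrature:
  (1·δr/r)² = (1×0.0786)² = 0.00618;  (-3·δu/u)² = (-3×0.0391)² = 0.0138
δQ/Q = √(0.0200) = 0.141
Q = 3.90, so δQ = 0.141 × 3.90 = 0.551.

0.551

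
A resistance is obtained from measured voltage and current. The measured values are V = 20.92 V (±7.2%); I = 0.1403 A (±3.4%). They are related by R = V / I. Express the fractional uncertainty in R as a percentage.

For a monomial R ∝ V, I^-1, fractional errors add in quadrature:
  (1·δV/V)² = (1×0.0720)² = 0.00518;  (-1·δI/I)² = (-1×0.0340)² = 0.00116
δR/R = √(0.00634) = 0.0796

7.96%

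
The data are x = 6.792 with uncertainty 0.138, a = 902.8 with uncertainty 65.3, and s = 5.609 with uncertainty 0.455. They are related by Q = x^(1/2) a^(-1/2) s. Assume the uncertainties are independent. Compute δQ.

Since Q is a product/quotient, work with relative uncertainties:
  (½·δx/x)² = (0.5×0.0203)² = 0.000103;  (−½·δa/a)² = (-0.5×0.0723)² = 0.00131;  (1·δs/s)² = (1×0.0811)² = 0.00658
δQ/Q = √(0.00799) = 0.0894
Q = 0.4865, so δQ = 0.0894 × 0.4865 = 0.0435.

0.0435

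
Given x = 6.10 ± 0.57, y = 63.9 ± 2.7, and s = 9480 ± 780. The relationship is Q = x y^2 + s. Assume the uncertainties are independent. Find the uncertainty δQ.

3230

Let p = x·y^2 = 24900. δp/p = √((1·δx/x)² + (2·δy/y)²) = √(0.00873 + 0.00714) = 0.126, so δp = 3140.
Q = p + s: δQ = √(δp² + δs²) = √(9.85e+06 + 6.08e+05) = 3230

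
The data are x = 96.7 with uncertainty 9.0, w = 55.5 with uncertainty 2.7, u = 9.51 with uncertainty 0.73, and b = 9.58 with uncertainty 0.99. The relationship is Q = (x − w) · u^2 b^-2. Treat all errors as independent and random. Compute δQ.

14.0

Let h = x − w = 41.2. δh = √(δx² + δw²) = √(81.0 + 7.29) = 9.40, so δh/h = 0.228.
Q is then a monomial in h, u, b:
δQ/Q = √((δh/h)² + (2·δu/u)² + (-2·δb/b)²) = √(0.0520 + 0.0236 + 0.0427) = 0.344
Q = 40.6, so δQ = 0.344 × 40.6 = 14.0.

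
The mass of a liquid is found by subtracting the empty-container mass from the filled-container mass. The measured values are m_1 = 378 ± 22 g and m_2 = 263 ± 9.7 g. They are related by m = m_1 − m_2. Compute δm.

24.0 g

Each term contributes (cᵢ δxᵢ)² to (δm)²:
  (δm_1)² = 484;  (δm_2)² = 94.1
δm = √(578) = 24.0 g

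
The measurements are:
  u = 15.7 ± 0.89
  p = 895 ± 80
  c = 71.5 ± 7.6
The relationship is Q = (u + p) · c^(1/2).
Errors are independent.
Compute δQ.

Let w = u + p = 911. δw = √(δu² + δp²) = √(0.792 + 6400) = 80.0, so δw/w = 0.0878.
Q is then a monomial in w, c:
δQ/Q = √((δw/w)² + (½·δc/c)²) = √(0.00772 + 0.00282) = 0.103
Q = 7700, so δQ = 0.103 × 7700 = 791.

791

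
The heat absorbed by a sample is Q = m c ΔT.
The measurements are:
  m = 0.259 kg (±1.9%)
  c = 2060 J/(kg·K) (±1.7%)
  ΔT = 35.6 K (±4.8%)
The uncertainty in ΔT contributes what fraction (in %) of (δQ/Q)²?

(δQ/Q)² = (1·δm/m)² + (1·δc/c)² + (1·δΔT/ΔT)²
  m term: (1×0.0190)² = 0.000361
  c term: (1×0.0170)² = 0.000289
  ΔT term: (1×0.0480)² = 0.00230
Total = 0.00295. Share from ΔT = 0.00230/0.00295 = 0.780.

78.0%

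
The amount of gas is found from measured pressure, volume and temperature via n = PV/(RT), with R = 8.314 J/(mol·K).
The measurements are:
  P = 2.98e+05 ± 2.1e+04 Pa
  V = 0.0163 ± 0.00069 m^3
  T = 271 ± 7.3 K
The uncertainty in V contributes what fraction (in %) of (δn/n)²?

(δn/n)² = (1·δP/P)² + (1·δV/V)² + (-1·δT/T)²
  P term: (1×0.0705)² = 0.00497
  V term: (1×0.0423)² = 0.00179
  T term: (-1×0.0269)² = 0.000726
Total = 0.00748. Share from V = 0.00179/0.00748 = 0.239.

23.9%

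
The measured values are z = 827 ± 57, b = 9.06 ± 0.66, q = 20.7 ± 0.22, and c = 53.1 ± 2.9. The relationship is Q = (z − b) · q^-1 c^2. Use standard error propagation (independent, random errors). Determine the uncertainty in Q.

14500

Let u = z − b = 818. δu = √(δz² + δb²) = √(3250 + 0.436) = 57.0, so δu/u = 0.0697.
Q is then a monomial in u, q, c:
δQ/Q = √((δu/u)² + (-1·δq/q)² + (2·δc/c)²) = √(0.00486 + 0.000113 + 0.0119) = 0.130
Q = 1.11e+05, so δQ = 0.130 × 1.11e+05 = 14500.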